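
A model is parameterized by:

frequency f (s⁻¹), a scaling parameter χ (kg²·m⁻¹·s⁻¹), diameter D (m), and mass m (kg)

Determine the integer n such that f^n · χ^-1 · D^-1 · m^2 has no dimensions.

Balance the T exponent: (-1)·n from f, plus −(-1) − (0) + 2·(0) = 1 from the rest, must sum to zero.
−n + 1 = 0, so n = 1.

1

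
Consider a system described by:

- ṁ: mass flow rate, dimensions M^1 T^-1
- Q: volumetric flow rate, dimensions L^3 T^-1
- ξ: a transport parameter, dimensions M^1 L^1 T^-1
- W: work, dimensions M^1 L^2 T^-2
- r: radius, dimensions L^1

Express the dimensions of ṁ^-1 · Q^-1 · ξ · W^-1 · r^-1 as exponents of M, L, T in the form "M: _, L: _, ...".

M: -1, L: -5, T: 3

Collect each base-dimension exponent across the product:
  M: −(1) − (0) + (1) − (1) − (0) = -1
  L: −(0) − (3) + (1) − (2) − (1) = -5
  T: −(-1) − (-1) + (-1) − (-2) − (0) = 3
So the dimensions are [M⁻¹ L⁻⁵ T³].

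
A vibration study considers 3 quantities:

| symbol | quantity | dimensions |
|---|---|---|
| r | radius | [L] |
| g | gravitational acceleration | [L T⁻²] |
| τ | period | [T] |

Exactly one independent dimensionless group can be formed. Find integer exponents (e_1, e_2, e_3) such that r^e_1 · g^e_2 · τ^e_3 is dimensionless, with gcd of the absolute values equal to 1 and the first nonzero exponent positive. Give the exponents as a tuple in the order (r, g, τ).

L: e_1·(1) + e_2·(1) + e_3·(0) = 0
T: e_1·(0) + e_2·(-2) + e_3·(1) = 0
Solving this homogeneous linear system for the smallest-integer solution (first nonzero entry positive) gives (1, -1, -2).

(1, -1, -2)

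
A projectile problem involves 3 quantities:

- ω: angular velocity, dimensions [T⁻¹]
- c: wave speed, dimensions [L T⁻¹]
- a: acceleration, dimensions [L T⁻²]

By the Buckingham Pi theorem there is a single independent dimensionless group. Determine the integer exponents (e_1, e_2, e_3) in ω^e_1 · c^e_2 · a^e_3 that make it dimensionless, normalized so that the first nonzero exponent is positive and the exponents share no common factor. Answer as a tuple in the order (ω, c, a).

L: e_1·(0) + e_2·(1) + e_3·(1) = 0
T: e_1·(-1) + e_2·(-1) + e_3·(-2) = 0
Solving this homogeneous linear system for the smallest-integer solution (first nonzero entry positive) gives (1, 1, -1).

(1, 1, -1)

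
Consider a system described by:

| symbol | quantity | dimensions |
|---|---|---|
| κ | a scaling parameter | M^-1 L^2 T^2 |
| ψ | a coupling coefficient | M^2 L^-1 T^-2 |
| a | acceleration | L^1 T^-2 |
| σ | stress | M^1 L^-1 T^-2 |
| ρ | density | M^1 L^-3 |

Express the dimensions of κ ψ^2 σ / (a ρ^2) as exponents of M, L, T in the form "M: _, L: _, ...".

M: 2, L: 4, T: -2

Collect each base-dimension exponent across the product:
  M: (-1) + 2·(2) − (0) + (1) − 2·(1) = 2
  L: (2) + 2·(-1) − (1) + (-1) − 2·(-3) = 4
  T: (2) + 2·(-2) − (-2) + (-2) − 2·(0) = -2
So the dimensions are [M² L⁴ T⁻²].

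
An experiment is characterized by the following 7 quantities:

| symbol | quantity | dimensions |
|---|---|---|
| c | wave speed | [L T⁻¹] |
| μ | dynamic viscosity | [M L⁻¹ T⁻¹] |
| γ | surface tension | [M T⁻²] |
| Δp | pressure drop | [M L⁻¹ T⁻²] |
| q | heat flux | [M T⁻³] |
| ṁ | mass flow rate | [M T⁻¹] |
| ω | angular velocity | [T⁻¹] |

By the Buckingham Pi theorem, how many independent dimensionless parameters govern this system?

4

There are 7 variables and 3 base dimensions (M, L, T).
The dimension matrix has rank 3.
Independent dimensionless groups: 7 − 3 = 4.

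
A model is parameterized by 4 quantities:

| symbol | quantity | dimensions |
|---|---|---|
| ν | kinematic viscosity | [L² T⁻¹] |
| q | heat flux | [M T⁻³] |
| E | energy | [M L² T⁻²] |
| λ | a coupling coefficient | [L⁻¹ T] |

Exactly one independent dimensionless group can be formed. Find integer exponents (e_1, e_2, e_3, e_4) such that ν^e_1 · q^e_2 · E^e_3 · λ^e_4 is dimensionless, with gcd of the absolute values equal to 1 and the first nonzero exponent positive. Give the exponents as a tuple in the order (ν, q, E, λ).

(3, 1, -1, 4)

M: e_1·(0) + e_2·(1) + e_3·(1) + e_4·(0) = 0
L: e_1·(2) + e_2·(0) + e_3·(2) + e_4·(-1) = 0
T: e_1·(-1) + e_2·(-3) + e_3·(-2) + e_4·(1) = 0
Solving this homogeneous linear system for the smallest-integer solution (first nonzero entry positive) gives (3, 1, -1, 4).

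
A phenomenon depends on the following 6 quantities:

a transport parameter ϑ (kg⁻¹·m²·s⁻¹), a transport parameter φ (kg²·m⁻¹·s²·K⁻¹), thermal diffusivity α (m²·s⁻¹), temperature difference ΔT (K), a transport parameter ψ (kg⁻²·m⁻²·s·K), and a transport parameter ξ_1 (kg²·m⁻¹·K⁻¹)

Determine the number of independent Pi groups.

There are 6 variables and 4 base dimensions (M, L, T, Θ).
The dimension matrix has rank 4.
Independent dimensionless groups: 6 − 4 = 2.

2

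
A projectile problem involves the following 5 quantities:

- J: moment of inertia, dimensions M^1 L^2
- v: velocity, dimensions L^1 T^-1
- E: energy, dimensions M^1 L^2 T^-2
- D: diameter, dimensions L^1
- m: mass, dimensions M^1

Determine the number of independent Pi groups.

2

There are 5 variables and 3 base dimensions (M, L, T).
The dimension matrix has rank 3.
Independent dimensionless groups: 5 − 3 = 2.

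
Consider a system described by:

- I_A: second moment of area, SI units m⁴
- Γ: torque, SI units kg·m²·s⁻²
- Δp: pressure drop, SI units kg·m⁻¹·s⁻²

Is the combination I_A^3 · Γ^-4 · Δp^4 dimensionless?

Sum the exponent of each base dimension across the product:
  M: 3·[I_A]_M − 4·[Γ]_M + 4·[Δp]_M = 3·(0) − 4·(1) + 4·(1) = 0
  L: 3·[I_A]_L − 4·[Γ]_L + 4·[Δp]_L = 3·(4) − 4·(2) + 4·(-1) = 0
  T: 3·[I_A]_T − 4·[Γ]_T + 4·[Δp]_T = 3·(0) − 4·(-2) + 4·(-2) = 0
  Θ: 3·[I_A]_Θ − 4·[Γ]_Θ + 4·[Δp]_Θ = 3·(0) − 4·(0) + 4·(0) = 0
All base exponents vanish — dimensionless.

yes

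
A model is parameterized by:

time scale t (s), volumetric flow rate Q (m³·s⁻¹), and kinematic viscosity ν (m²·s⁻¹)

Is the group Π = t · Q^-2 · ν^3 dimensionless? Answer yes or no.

yes

Sum the exponent of each base dimension across the product:
  M: [t]_M − 2·[Q]_M + 3·[ν]_M = (0) − 2·(0) + 3·(0) = 0
  L: [t]_L − 2·[Q]_L + 3·[ν]_L = (0) − 2·(3) + 3·(2) = 0
  T: [t]_T − 2·[Q]_T + 3·[ν]_T = (1) − 2·(-1) + 3·(-1) = 0
All base exponents vanish — dimensionless.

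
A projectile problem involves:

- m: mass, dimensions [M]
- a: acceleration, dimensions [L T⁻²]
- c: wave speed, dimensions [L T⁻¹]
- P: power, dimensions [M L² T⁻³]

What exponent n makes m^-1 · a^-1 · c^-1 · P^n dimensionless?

Balance the M exponent: (1)·n from P, plus −(1) − (0) − (0) = -1 from the rest, must sum to zero.
n − 1 = 0, so n = 1.

1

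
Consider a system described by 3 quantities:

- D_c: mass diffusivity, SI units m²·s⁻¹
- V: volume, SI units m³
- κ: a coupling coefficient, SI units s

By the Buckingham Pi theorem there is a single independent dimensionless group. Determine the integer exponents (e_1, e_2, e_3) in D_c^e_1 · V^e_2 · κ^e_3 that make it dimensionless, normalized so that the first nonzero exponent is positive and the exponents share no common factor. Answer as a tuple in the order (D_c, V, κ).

(3, -2, 3)

L: e_1·(2) + e_2·(3) + e_3·(0) = 0
T: e_1·(-1) + e_2·(0) + e_3·(1) = 0
Solving this homogeneous linear system for the smallest-integer solution (first nonzero entry positive) gives (3, -2, 3).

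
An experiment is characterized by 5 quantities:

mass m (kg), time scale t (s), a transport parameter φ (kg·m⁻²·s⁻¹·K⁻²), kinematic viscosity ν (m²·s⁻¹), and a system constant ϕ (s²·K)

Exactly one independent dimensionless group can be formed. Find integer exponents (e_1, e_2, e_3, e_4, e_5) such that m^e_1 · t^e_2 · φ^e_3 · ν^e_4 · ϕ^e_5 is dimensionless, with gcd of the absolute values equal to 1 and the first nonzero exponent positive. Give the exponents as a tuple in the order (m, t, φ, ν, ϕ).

M: e_1·(1) + e_2·(0) + e_3·(1) + e_4·(0) + e_5·(0) = 0
L: e_1·(0) + e_2·(0) + e_3·(-2) + e_4·(2) + e_5·(0) = 0
T: e_1·(0) + e_2·(1) + e_3·(-1) + e_4·(-1) + e_5·(2) = 0
Θ: e_1·(0) + e_2·(0) + e_3·(-2) + e_4·(0) + e_5·(1) = 0
Solving this homogeneous linear system for the smallest-integer solution (first nonzero entry positive) gives (1, 2, -1, -1, -2).

(1, 2, -1, -1, -2)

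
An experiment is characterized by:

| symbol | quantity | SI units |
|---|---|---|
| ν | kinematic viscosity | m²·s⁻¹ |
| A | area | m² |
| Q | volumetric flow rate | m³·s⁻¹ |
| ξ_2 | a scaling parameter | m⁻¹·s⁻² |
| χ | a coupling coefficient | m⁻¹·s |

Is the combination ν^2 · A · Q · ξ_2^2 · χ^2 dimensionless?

Sum the exponent of each base dimension across the product:
  L: 2·[ν]_L + [A]_L + [Q]_L + 2·[ξ_2]_L + 2·[χ]_L = 2·(2) + (2) + (3) + 2·(-1) + 2·(-1) = 5
  T: 2·[ν]_T + [A]_T + [Q]_T + 2·[ξ_2]_T + 2·[χ]_T = 2·(-1) + (0) + (-1) + 2·(-2) + 2·(1) = -5
Net dimensions [L⁵ T⁻⁵] ≠ [1] — not dimensionless.

no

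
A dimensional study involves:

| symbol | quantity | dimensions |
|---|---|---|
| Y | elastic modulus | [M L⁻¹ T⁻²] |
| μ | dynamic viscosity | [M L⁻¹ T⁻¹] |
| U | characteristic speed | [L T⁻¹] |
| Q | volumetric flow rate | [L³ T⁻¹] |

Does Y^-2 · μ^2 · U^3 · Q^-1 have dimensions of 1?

Sum the exponent of each base dimension across the product:
  M: −2·[Y]_M + 2·[μ]_M + 3·[U]_M − [Q]_M = −2·(1) + 2·(1) + 3·(0) − (0) = 0
  L: −2·[Y]_L + 2·[μ]_L + 3·[U]_L − [Q]_L = −2·(-1) + 2·(-1) + 3·(1) − (3) = 0
  T: −2·[Y]_T + 2·[μ]_T + 3·[U]_T − [Q]_T = −2·(-2) + 2·(-1) + 3·(-1) − (-1) = 0
All base exponents vanish — dimensionless.

yes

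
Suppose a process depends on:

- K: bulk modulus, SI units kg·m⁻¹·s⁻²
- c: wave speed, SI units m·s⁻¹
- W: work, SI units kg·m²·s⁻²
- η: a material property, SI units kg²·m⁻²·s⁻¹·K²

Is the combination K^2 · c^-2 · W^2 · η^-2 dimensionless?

Sum the exponent of each base dimension across the product:
  M: 2·[K]_M − 2·[c]_M + 2·[W]_M − 2·[η]_M = 2·(1) − 2·(0) + 2·(1) − 2·(2) = 0
  L: 2·[K]_L − 2·[c]_L + 2·[W]_L − 2·[η]_L = 2·(-1) − 2·(1) + 2·(2) − 2·(-2) = 4
  T: 2·[K]_T − 2·[c]_T + 2·[W]_T − 2·[η]_T = 2·(-2) − 2·(-1) + 2·(-2) − 2·(-1) = -4
  Θ: 2·[K]_Θ − 2·[c]_Θ + 2·[W]_Θ − 2·[η]_Θ = 2·(0) − 2·(0) + 2·(0) − 2·(2) = -4
Net dimensions [L⁴ T⁻⁴ Θ⁻⁴] ≠ [1] — not dimensionless.

no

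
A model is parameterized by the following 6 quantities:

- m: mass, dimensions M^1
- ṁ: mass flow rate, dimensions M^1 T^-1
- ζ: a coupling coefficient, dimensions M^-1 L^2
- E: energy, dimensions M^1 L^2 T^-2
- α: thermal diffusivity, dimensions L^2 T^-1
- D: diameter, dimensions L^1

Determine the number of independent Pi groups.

3

There are 6 variables and 3 base dimensions (M, L, T).
The dimension matrix has rank 3.
Independent dimensionless groups: 6 − 3 = 3.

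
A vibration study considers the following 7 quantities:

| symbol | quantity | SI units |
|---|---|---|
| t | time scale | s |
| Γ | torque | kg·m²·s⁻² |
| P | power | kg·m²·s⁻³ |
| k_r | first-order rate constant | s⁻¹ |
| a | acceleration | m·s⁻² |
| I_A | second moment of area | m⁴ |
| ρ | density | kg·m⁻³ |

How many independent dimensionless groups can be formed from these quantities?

There are 7 variables and 3 base dimensions (M, L, T).
The dimension matrix has rank 3.
Independent dimensionless groups: 7 − 3 = 4.

4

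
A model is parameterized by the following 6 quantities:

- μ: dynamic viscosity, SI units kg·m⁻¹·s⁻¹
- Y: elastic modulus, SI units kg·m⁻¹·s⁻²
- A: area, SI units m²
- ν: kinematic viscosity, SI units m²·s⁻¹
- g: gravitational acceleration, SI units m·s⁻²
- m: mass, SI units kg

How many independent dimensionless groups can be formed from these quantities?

There are 6 variables and 3 base dimensions (M, L, T).
The dimension matrix has rank 3.
Independent dimensionless groups: 6 − 3 = 3.

3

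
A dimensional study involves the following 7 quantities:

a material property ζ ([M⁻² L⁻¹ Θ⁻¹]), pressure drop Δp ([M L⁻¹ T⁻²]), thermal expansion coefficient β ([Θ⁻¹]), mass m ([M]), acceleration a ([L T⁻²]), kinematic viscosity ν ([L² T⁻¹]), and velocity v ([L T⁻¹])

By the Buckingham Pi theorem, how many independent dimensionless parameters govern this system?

There are 7 variables and 4 base dimensions (M, L, T, Θ).
The dimension matrix has rank 4.
Independent dimensionless groups: 7 − 4 = 3.

3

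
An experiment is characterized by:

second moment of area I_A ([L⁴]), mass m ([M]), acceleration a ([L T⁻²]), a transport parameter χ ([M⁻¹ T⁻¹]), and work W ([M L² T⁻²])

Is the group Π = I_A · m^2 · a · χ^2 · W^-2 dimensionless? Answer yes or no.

no

Sum the exponent of each base dimension across the product:
  M: [I_A]_M + 2·[m]_M + [a]_M + 2·[χ]_M − 2·[W]_M = (0) + 2·(1) + (0) + 2·(-1) − 2·(1) = -2
  L: [I_A]_L + 2·[m]_L + [a]_L + 2·[χ]_L − 2·[W]_L = (4) + 2·(0) + (1) + 2·(0) − 2·(2) = 1
  T: [I_A]_T + 2·[m]_T + [a]_T + 2·[χ]_T − 2·[W]_T = (0) + 2·(0) + (-2) + 2·(-1) − 2·(-2) = 0
Net dimensions [M⁻² L] ≠ [1] — not dimensionless.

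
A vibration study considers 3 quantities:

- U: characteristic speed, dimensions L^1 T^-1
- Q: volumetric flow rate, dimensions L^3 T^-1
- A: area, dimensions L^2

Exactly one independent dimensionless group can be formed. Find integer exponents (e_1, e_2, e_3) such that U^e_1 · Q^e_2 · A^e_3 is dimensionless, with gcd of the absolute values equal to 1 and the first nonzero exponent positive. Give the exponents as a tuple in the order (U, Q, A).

L: e_1·(1) + e_2·(3) + e_3·(2) = 0
T: e_1·(-1) + e_2·(-1) + e_3·(0) = 0
Solving this homogeneous linear system for the smallest-integer solution (first nonzero entry positive) gives (1, -1, 1).

(1, -1, 1)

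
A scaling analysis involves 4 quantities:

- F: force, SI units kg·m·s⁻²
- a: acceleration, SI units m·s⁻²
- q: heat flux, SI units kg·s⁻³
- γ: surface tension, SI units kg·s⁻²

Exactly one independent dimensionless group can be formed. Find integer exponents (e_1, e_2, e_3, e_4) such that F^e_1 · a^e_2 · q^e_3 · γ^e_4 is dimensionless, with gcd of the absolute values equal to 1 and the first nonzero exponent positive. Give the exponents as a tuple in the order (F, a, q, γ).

M: e_1·(1) + e_2·(0) + e_3·(1) + e_4·(1) = 0
L: e_1·(1) + e_2·(1) + e_3·(0) + e_4·(0) = 0
T: e_1·(-2) + e_2·(-2) + e_3·(-3) + e_4·(-2) = 0
Solving this homogeneous linear system for the smallest-integer solution (first nonzero entry positive) gives (1, -1, 2, -3).

(1, -1, 2, -3)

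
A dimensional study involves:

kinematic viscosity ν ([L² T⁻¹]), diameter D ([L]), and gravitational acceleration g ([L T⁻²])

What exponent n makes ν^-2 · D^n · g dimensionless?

3

Balance the L exponent: (1)·n from D, plus −2·(2) + (1) = -3 from the rest, must sum to zero.
n − 3 = 0, so n = 3.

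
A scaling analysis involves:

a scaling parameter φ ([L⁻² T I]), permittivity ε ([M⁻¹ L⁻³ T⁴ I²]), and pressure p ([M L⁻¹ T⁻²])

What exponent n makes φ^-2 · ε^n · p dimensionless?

Balance the M exponent: (-1)·n from ε, plus −2·(0) + (1) = 1 from the rest, must sum to zero.
−n + 1 = 0, so n = 1.

1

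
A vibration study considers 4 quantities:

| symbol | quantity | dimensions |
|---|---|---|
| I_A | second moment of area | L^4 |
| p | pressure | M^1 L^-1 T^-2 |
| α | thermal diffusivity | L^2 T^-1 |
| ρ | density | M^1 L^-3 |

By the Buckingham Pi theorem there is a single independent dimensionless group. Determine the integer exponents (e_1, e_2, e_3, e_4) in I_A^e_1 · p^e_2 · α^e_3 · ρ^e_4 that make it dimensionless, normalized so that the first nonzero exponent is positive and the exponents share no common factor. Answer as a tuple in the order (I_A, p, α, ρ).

M: e_1·(0) + e_2·(1) + e_3·(0) + e_4·(1) = 0
L: e_1·(4) + e_2·(-1) + e_3·(2) + e_4·(-3) = 0
T: e_1·(0) + e_2·(-2) + e_3·(-1) + e_4·(0) = 0
Solving this homogeneous linear system for the smallest-integer solution (first nonzero entry positive) gives (1, 2, -4, -2).

(1, 2, -4, -2)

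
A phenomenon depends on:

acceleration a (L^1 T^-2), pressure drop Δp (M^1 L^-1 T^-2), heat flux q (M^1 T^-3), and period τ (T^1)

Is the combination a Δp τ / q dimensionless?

yes

Sum the exponent of each base dimension across the product:
  M: [a]_M + [Δp]_M − [q]_M + [τ]_M = (0) + (1) − (1) + (0) = 0
  L: [a]_L + [Δp]_L − [q]_L + [τ]_L = (1) + (-1) − (0) + (0) = 0
  T: [a]_T + [Δp]_T − [q]_T + [τ]_T = (-2) + (-2) − (-3) + (1) = 0
  Θ: [a]_Θ + [Δp]_Θ − [q]_Θ + [τ]_Θ = (0) + (0) − (0) + (0) = 0
All base exponents vanish — dimensionless.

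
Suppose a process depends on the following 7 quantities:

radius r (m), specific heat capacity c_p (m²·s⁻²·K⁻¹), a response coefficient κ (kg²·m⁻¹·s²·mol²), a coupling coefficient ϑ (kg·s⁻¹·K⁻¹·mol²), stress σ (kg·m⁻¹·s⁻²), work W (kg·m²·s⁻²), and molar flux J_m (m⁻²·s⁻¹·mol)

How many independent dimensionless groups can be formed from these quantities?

There are 7 variables and 5 base dimensions (M, L, T, Θ, N).
The dimension matrix has rank 5.
Independent dimensionless groups: 7 − 5 = 2.

2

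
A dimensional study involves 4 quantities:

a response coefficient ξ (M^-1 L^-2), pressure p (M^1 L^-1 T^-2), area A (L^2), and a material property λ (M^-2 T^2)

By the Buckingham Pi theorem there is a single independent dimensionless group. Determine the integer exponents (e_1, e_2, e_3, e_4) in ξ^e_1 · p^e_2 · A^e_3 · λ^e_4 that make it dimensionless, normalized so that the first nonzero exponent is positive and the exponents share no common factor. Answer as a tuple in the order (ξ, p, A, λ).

M: e_1·(-1) + e_2·(1) + e_3·(0) + e_4·(-2) = 0
L: e_1·(-2) + e_2·(-1) + e_3·(2) + e_4·(0) = 0
T: e_1·(0) + e_2·(-2) + e_3·(0) + e_4·(2) = 0
Solving this homogeneous linear system for the smallest-integer solution (first nonzero entry positive) gives (2, -2, 1, -2).

(2, -2, 1, -2)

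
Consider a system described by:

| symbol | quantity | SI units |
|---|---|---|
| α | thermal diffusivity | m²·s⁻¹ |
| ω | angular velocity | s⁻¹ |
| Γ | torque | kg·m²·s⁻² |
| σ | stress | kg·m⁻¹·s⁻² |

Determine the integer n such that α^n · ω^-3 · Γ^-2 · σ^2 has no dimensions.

3

Balance the L exponent: (2)·n from α, plus −3·(0) − 2·(2) + 2·(-1) = -6 from the rest, must sum to zero.
2n − 6 = 0, so n = 3.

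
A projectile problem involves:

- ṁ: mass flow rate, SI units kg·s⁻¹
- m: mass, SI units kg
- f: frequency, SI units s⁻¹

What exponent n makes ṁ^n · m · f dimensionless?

Balance the M exponent: (1)·n from ṁ, plus (1) + (0) = 1 from the rest, must sum to zero.
n + 1 = 0, so n = -1.

-1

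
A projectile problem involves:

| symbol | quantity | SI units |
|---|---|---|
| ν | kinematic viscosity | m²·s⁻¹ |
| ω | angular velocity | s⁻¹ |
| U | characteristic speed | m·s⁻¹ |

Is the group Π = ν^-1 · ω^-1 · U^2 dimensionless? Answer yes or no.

yes

Sum the exponent of each base dimension across the product:
  L: −[ν]_L − [ω]_L + 2·[U]_L = −(2) − (0) + 2·(1) = 0
  T: −[ν]_T − [ω]_T + 2·[U]_T = −(-1) − (-1) + 2·(-1) = 0
All base exponents vanish — dimensionless.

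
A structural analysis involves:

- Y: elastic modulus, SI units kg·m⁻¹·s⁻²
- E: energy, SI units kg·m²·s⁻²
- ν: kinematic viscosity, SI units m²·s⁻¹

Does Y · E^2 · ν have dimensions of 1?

no

Sum the exponent of each base dimension across the product:
  M: [Y]_M + 2·[E]_M + [ν]_M = (1) + 2·(1) + (0) = 3
  L: [Y]_L + 2·[E]_L + [ν]_L = (-1) + 2·(2) + (2) = 5
  T: [Y]_T + 2·[E]_T + [ν]_T = (-2) + 2·(-2) + (-1) = -7
Net dimensions [M³ L⁵ T⁻⁷] ≠ [1] — not dimensionless.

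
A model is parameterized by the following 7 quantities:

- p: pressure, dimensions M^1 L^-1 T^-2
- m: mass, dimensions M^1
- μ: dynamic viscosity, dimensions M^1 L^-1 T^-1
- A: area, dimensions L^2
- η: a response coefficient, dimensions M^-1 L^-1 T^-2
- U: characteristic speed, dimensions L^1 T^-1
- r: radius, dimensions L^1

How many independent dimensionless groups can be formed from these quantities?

4

There are 7 variables and 3 base dimensions (M, L, T).
The dimension matrix has rank 3.
Independent dimensionless groups: 7 − 3 = 4.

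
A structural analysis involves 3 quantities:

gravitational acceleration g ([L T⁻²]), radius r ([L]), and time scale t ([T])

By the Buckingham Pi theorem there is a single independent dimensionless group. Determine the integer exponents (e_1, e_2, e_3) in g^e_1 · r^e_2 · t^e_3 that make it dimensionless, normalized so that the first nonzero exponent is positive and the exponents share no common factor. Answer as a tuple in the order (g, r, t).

L: e_1·(1) + e_2·(1) + e_3·(0) = 0
T: e_1·(-2) + e_2·(0) + e_3·(1) = 0
Solving this homogeneous linear system for the smallest-integer solution (first nonzero entry positive) gives (1, -1, 2).

(1, -1, 2)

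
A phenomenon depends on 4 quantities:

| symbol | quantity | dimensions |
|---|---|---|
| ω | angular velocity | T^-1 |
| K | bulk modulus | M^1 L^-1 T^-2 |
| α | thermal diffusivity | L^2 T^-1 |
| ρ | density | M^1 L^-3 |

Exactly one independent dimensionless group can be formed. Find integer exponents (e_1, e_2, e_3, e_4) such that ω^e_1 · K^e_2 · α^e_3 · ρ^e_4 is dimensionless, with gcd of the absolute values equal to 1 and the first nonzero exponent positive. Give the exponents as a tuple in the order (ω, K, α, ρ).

M: e_1·(0) + e_2·(1) + e_3·(0) + e_4·(1) = 0
L: e_1·(0) + e_2·(-1) + e_3·(2) + e_4·(-3) = 0
T: e_1·(-1) + e_2·(-2) + e_3·(-1) + e_4·(0) = 0
Solving this homogeneous linear system for the smallest-integer solution (first nonzero entry positive) gives (1, -1, 1, 1).

(1, -1, 1, 1)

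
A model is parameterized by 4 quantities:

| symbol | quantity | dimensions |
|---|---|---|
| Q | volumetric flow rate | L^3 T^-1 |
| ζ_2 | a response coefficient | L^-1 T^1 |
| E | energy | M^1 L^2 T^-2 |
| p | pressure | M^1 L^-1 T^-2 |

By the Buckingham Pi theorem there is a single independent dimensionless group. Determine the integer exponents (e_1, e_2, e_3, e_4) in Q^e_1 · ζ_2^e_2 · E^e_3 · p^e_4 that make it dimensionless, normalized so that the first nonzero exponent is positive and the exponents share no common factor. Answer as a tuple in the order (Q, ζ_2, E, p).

M: e_1·(0) + e_2·(0) + e_3·(1) + e_4·(1) = 0
L: e_1·(3) + e_2·(-1) + e_3·(2) + e_4·(-1) = 0
T: e_1·(-1) + e_2·(1) + e_3·(-2) + e_4·(-2) = 0
Solving this homogeneous linear system for the smallest-integer solution (first nonzero entry positive) gives (3, 3, -2, 2).

(3, 3, -2, 2)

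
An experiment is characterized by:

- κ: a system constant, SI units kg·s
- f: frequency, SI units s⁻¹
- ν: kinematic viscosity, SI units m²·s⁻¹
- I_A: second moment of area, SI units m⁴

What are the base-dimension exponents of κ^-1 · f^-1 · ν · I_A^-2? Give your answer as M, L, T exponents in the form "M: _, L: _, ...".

Collect each base-dimension exponent across the product:
  M: −(1) − (0) + (0) − 2·(0) = -1
  L: −(0) − (0) + (2) − 2·(4) = -6
  T: −(1) − (-1) + (-1) − 2·(0) = -1
So the dimensions are [M⁻¹ L⁻⁶ T⁻¹].

M: -1, L: -6, T: -1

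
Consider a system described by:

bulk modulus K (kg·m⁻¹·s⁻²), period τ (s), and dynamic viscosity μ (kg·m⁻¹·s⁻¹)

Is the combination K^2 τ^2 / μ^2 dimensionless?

yes

Sum the exponent of each base dimension across the product:
  M: 2·[K]_M + 2·[τ]_M − 2·[μ]_M = 2·(1) + 2·(0) − 2·(1) = 0
  L: 2·[K]_L + 2·[τ]_L − 2·[μ]_L = 2·(-1) + 2·(0) − 2·(-1) = 0
  T: 2·[K]_T + 2·[τ]_T − 2·[μ]_T = 2·(-2) + 2·(1) − 2·(-1) = 0
All base exponents vanish — dimensionless.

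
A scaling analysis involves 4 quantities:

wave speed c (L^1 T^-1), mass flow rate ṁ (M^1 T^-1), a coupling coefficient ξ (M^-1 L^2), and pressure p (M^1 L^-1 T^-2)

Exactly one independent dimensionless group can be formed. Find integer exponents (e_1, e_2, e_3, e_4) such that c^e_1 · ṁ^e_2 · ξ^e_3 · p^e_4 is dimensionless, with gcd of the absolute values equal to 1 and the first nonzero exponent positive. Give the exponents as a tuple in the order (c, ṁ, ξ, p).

(3, -1, -2, -1)

M: e_1·(0) + e_2·(1) + e_3·(-1) + e_4·(1) = 0
L: e_1·(1) + e_2·(0) + e_3·(2) + e_4·(-1) = 0
T: e_1·(-1) + e_2·(-1) + e_3·(0) + e_4·(-2) = 0
Solving this homogeneous linear system for the smallest-integer solution (first nonzero entry positive) gives (3, -1, -2, -1).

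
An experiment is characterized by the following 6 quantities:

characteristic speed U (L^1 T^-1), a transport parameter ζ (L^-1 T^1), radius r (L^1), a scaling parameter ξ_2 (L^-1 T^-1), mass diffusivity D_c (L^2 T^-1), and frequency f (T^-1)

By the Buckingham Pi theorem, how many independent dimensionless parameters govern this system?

4

There are 6 variables and 2 base dimensions (L, T).
The dimension matrix has rank 2.
Independent dimensionless groups: 6 − 2 = 4.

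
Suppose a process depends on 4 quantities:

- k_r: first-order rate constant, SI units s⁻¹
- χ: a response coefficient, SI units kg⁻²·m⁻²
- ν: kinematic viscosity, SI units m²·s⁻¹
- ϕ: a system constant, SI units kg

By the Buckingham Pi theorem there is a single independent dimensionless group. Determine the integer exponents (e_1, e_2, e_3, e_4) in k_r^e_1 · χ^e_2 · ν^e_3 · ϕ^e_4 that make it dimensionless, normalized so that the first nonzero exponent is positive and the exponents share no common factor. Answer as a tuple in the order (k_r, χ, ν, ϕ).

(1, -1, -1, -2)

M: e_1·(0) + e_2·(-2) + e_3·(0) + e_4·(1) = 0
L: e_1·(0) + e_2·(-2) + e_3·(2) + e_4·(0) = 0
T: e_1·(-1) + e_2·(0) + e_3·(-1) + e_4·(0) = 0
Solving this homogeneous linear system for the smallest-integer solution (first nonzero entry positive) gives (1, -1, -1, -2).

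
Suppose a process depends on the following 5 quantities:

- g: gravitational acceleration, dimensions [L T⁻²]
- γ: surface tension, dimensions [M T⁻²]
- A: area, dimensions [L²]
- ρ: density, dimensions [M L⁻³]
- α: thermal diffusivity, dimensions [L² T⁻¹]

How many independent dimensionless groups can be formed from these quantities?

There are 5 variables and 3 base dimensions (M, L, T).
The dimension matrix has rank 3.
Independent dimensionless groups: 5 − 3 = 2.

2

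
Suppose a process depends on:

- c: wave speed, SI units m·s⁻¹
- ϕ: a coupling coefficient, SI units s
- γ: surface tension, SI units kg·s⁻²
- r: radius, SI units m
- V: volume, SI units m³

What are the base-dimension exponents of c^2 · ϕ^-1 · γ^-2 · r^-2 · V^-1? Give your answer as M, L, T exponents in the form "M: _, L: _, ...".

M: -2, L: -3, T: 1

Collect each base-dimension exponent across the product:
  M: 2·(0) − (0) − 2·(1) − 2·(0) − (0) = -2
  L: 2·(1) − (0) − 2·(0) − 2·(1) − (3) = -3
  T: 2·(-1) − (1) − 2·(-2) − 2·(0) − (0) = 1
So the dimensions are [M⁻² L⁻³ T].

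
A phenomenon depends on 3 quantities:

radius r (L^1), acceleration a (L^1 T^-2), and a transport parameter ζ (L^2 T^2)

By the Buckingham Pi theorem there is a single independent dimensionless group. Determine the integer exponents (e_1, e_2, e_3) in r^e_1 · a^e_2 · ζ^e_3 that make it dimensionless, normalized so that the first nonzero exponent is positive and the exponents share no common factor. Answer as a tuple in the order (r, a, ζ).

(3, -1, -1)

L: e_1·(1) + e_2·(1) + e_3·(2) = 0
T: e_1·(0) + e_2·(-2) + e_3·(2) = 0
Solving this homogeneous linear system for the smallest-integer solution (first nonzero entry positive) gives (3, -1, -1).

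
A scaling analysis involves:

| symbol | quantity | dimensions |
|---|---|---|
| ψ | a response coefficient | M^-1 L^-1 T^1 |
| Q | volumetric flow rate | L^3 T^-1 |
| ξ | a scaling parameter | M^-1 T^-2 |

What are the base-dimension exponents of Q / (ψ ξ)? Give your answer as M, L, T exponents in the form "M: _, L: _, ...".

M: 2, L: 4, T: 0

Collect each base-dimension exponent across the product:
  M: −(-1) + (0) − (-1) = 2
  L: −(-1) + (3) − (0) = 4
  T: −(1) + (-1) − (-2) = 0
So the dimensions are [M² L⁴].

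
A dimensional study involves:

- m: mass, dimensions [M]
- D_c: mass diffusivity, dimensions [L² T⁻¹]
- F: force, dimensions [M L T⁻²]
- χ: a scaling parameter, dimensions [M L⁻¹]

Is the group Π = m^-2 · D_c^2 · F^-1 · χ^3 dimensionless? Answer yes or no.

yes

Sum the exponent of each base dimension across the product:
  M: −2·[m]_M + 2·[D_c]_M − [F]_M + 3·[χ]_M = −2·(1) + 2·(0) − (1) + 3·(1) = 0
  L: −2·[m]_L + 2·[D_c]_L − [F]_L + 3·[χ]_L = −2·(0) + 2·(2) − (1) + 3·(-1) = 0
  T: −2·[m]_T + 2·[D_c]_T − [F]_T + 3·[χ]_T = −2·(0) + 2·(-1) − (-2) + 3·(0) = 0
All base exponents vanish — dimensionless.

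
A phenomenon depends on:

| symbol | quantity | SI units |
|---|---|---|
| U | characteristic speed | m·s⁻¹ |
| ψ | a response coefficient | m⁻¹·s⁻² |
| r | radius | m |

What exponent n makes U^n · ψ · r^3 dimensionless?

-2

Balance the L exponent: (1)·n from U, plus (-1) + 3·(1) = 2 from the rest, must sum to zero.
n + 2 = 0, so n = -2.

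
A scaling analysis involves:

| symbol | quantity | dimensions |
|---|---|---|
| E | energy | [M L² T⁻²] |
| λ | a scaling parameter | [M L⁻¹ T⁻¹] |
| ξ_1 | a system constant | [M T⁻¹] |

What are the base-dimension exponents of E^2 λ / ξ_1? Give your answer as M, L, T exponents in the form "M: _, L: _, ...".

Collect each base-dimension exponent across the product:
  M: 2·(1) + (1) − (1) = 2
  L: 2·(2) + (-1) − (0) = 3
  T: 2·(-2) + (-1) − (-1) = -4
So the dimensions are [M² L³ T⁻⁴].

M: 2, L: 3, T: -4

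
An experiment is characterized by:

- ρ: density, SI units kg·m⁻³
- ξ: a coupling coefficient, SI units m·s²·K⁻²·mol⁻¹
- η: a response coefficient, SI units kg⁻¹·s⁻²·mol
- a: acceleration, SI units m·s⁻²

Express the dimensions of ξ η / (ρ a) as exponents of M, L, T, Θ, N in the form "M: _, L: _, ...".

Collect each base-dimension exponent across the product:
  M: −(1) + (0) + (-1) − (0) = -2
  L: −(-3) + (1) + (0) − (1) = 3
  T: −(0) + (2) + (-2) − (-2) = 2
  Θ: −(0) + (-2) + (0) − (0) = -2
  N: −(0) + (-1) + (1) − (0) = 0
So the dimensions are [M⁻² L³ T² Θ⁻²].

M: -2, L: 3, T: 2, Θ: -2, N: 0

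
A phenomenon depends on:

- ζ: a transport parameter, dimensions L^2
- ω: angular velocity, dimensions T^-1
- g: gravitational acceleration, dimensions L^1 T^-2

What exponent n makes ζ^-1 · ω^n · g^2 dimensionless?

Balance the T exponent: (-1)·n from ω, plus −(0) + 2·(-2) = -4 from the rest, must sum to zero.
−n − 4 = 0, so n = -4.

-4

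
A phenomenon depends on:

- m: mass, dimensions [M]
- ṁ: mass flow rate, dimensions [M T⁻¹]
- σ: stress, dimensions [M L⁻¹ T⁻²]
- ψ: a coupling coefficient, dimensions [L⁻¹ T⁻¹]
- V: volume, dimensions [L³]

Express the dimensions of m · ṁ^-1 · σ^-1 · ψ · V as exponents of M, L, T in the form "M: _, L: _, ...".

M: -1, L: 3, T: 2

Collect each base-dimension exponent across the product:
  M: (1) − (1) − (1) + (0) + (0) = -1
  L: (0) − (0) − (-1) + (-1) + (3) = 3
  T: (0) − (-1) − (-2) + (-1) + (0) = 2
So the dimensions are [M⁻¹ L³ T²].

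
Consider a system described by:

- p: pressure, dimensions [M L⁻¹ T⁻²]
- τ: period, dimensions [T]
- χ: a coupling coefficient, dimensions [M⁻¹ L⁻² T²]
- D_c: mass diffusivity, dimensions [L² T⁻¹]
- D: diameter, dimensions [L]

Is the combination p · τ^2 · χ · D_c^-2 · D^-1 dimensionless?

no

Sum the exponent of each base dimension across the product:
  M: [p]_M + 2·[τ]_M + [χ]_M − 2·[D_c]_M − [D]_M = (1) + 2·(0) + (-1) − 2·(0) − (0) = 0
  L: [p]_L + 2·[τ]_L + [χ]_L − 2·[D_c]_L − [D]_L = (-1) + 2·(0) + (-2) − 2·(2) − (1) = -8
  T: [p]_T + 2·[τ]_T + [χ]_T − 2·[D_c]_T − [D]_T = (-2) + 2·(1) + (2) − 2·(-1) − (0) = 4
Net dimensions [L⁻⁸ T⁴] ≠ [1] — not dimensionless.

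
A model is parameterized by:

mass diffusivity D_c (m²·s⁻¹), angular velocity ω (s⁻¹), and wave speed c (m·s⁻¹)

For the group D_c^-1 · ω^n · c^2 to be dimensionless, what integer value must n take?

-1

Balance the T exponent: (-1)·n from ω, plus −(-1) + 2·(-1) = -1 from the rest, must sum to zero.
−n − 1 = 0, so n = -1.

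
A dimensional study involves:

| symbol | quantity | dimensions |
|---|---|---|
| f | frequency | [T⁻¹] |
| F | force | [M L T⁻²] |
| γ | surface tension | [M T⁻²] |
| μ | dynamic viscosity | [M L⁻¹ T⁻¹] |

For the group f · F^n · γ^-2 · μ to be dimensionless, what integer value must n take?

Balance the M exponent: (1)·n from F, plus (0) − 2·(1) + (1) = -1 from the rest, must sum to zero.
n − 1 = 0, so n = 1.

1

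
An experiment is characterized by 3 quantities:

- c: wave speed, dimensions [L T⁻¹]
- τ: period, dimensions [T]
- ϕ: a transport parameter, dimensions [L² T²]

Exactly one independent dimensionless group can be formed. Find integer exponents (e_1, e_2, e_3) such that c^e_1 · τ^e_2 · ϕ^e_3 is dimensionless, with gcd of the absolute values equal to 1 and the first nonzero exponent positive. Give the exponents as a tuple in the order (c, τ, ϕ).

(2, 4, -1)

L: e_1·(1) + e_2·(0) + e_3·(2) = 0
T: e_1·(-1) + e_2·(1) + e_3·(2) = 0
Solving this homogeneous linear system for the smallest-integer solution (first nonzero entry positive) gives (2, 4, -1).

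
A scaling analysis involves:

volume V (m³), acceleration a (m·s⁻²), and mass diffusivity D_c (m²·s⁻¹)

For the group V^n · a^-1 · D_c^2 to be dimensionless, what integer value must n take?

Balance the L exponent: (3)·n from V, plus −(1) + 2·(2) = 3 from the rest, must sum to zero.
3n + 3 = 0, so n = -1.

-1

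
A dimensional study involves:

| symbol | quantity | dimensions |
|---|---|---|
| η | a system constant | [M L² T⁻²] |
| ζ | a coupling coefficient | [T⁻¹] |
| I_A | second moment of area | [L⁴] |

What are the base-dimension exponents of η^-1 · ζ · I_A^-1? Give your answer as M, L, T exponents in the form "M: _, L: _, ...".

Collect each base-dimension exponent across the product:
  M: −(1) + (0) − (0) = -1
  L: −(2) + (0) − (4) = -6
  T: −(-2) + (-1) − (0) = 1
So the dimensions are [M⁻¹ L⁻⁶ T].

M: -1, L: -6, T: 1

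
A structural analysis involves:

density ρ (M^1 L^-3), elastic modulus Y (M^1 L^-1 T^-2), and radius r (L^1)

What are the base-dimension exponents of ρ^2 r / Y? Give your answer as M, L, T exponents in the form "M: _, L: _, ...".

Collect each base-dimension exponent across the product:
  M: 2·(1) − (1) + (0) = 1
  L: 2·(-3) − (-1) + (1) = -4
  T: 2·(0) − (-2) + (0) = 2
So the dimensions are [M L⁻⁴ T²].

M: 1, L: -4, T: 2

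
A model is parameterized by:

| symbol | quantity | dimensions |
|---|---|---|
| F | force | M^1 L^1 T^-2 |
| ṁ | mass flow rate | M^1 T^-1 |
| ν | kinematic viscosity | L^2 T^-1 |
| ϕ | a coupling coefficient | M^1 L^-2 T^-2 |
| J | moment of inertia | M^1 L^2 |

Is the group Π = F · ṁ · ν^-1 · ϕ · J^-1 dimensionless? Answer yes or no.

no

Sum the exponent of each base dimension across the product:
  M: [F]_M + [ṁ]_M − [ν]_M + [ϕ]_M − [J]_M = (1) + (1) − (0) + (1) − (1) = 2
  L: [F]_L + [ṁ]_L − [ν]_L + [ϕ]_L − [J]_L = (1) + (0) − (2) + (-2) − (2) = -5
  T: [F]_T + [ṁ]_T − [ν]_T + [ϕ]_T − [J]_T = (-2) + (-1) − (-1) + (-2) − (0) = -4
Net dimensions [M² L⁻⁵ T⁻⁴] ≠ [1] — not dimensionless.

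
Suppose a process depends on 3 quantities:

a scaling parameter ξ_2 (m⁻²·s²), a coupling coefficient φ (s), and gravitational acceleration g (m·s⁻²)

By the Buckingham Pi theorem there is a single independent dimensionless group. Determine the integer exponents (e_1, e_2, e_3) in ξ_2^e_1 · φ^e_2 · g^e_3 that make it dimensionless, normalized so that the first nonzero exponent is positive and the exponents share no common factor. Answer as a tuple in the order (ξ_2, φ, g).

L: e_1·(-2) + e_2·(0) + e_3·(1) = 0
T: e_1·(2) + e_2·(1) + e_3·(-2) = 0
Solving this homogeneous linear system for the smallest-integer solution (first nonzero entry positive) gives (1, 2, 2).

(1, 2, 2)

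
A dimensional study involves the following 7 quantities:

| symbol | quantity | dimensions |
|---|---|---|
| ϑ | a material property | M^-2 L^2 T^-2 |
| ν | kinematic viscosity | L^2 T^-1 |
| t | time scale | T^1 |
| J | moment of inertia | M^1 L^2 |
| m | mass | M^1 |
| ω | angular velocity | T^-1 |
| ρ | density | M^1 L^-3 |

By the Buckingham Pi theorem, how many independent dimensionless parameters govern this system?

4

There are 7 variables and 3 base dimensions (M, L, T).
The dimension matrix has rank 3.
Independent dimensionless groups: 7 − 3 = 4.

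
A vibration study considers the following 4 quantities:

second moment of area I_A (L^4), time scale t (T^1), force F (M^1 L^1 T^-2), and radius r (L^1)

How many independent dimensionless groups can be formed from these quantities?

1

There are 4 variables and 3 base dimensions (M, L, T).
The dimension matrix has rank 3.
Independent dimensionless groups: 4 − 3 = 1.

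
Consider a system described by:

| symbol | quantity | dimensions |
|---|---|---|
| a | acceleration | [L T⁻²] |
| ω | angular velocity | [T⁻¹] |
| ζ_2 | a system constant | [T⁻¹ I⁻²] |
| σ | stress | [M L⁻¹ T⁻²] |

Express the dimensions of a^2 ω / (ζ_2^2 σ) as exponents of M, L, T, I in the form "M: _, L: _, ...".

Collect each base-dimension exponent across the product:
  M: 2·(0) + (0) − 2·(0) − (1) = -1
  L: 2·(1) + (0) − 2·(0) − (-1) = 3
  T: 2·(-2) + (-1) − 2·(-1) − (-2) = -1
  I: 2·(0) + (0) − 2·(-2) − (0) = 4
So the dimensions are [M⁻¹ L³ T⁻¹ I⁴].

M: -1, L: 3, T: -1, I: 4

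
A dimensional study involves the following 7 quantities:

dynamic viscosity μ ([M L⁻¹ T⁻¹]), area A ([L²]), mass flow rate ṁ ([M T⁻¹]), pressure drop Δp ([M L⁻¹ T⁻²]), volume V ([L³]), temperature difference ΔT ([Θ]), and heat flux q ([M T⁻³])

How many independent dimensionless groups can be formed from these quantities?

3

There are 7 variables and 4 base dimensions (M, L, T, Θ).
The dimension matrix has rank 4.
Independent dimensionless groups: 7 − 4 = 3.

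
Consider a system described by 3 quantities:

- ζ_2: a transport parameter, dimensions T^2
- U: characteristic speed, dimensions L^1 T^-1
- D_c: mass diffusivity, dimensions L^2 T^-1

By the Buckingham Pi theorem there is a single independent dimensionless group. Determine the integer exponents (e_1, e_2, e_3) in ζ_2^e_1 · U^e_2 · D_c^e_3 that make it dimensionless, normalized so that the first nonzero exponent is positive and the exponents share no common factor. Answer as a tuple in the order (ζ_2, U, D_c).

L: e_1·(0) + e_2·(1) + e_3·(2) = 0
T: e_1·(2) + e_2·(-1) + e_3·(-1) = 0
Solving this homogeneous linear system for the smallest-integer solution (first nonzero entry positive) gives (1, 4, -2).

(1, 4, -2)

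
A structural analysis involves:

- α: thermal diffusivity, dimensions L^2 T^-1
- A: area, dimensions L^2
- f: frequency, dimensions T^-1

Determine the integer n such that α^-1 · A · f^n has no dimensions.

Balance the T exponent: (-1)·n from f, plus −(-1) + (0) = 1 from the rest, must sum to zero.
−n + 1 = 0, so n = 1.

1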